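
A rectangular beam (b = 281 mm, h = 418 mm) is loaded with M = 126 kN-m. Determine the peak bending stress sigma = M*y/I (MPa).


I = b * h^3 / 12 = 281 * 418^3 / 12 = 1710227632.67 mm^4
y = h / 2 = 418 / 2 = 209.0 mm
M = 126 kN-m = 126000000.0 N-mm
sigma = M * y / I = 126000000.0 * 209.0 / 1710227632.67
= 15.4 MPa

15.4 MPa


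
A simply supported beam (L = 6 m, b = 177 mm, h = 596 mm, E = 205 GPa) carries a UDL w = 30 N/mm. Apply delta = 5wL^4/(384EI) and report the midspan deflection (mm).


I = 177 * 596^3 / 12 = 3122703856.0 mm^4
L = 6000.0 mm, w = 30 N/mm, E = 205000.0 MPa
delta = 5 * w * L^4 / (384 * E * I)
= 5 * 30 * 6000.0^4 / (384 * 205000.0 * 3122703856.0)
= 0.7908 mm

0.7908 mm


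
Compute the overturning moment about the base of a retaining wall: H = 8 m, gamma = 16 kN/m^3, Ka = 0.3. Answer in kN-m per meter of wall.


Pa = 0.5 * Ka * gamma * H^2
= 0.5 * 0.3 * 16 * 8^2
= 153.6 kN/m
Arm = H / 3 = 8 / 3 = 2.6667 m
Mo = Pa * arm = Pa * H / 3 = 153.6 * 8 / 3 = 409.6 kN-m/m

409.6 kN-m/m


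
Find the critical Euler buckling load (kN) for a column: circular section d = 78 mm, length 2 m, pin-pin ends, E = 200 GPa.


I = pi * d^4 / 64 = 1816972.31 mm^4
L = 2000.0 mm
P_cr = pi^2 * E * I / L^2
= 9.8696 * 200000.0 * 1816972.31 / 2000.0^2
= 896639.9 N = 896.6399 kN

896.6399 kN


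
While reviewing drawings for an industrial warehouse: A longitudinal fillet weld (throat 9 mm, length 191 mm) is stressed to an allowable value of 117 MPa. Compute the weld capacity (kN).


Strength = throat * length * allowable stress
= 9 * 191 * 117 N
= 201123 N
= 201.12 kN

201.12 kN


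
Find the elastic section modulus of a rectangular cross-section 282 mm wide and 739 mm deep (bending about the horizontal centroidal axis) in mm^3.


S = b * h^2 / 6
= 282 * 739^2 / 6
= 282 * 546121 / 6
= 25667687.0 mm^3

25667687.0 mm^3


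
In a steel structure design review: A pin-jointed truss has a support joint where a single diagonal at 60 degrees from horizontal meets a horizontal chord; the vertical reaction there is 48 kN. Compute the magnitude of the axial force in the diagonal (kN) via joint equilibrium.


At the joint, only the diagonal has a vertical component, so vertical equilibrium gives:
F * sin(60) = 48
F = 48 / sin(60)
= 48 / 0.866025
= 55.43 kN

55.43 kN


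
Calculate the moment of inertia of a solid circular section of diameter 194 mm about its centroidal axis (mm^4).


r = d / 2 = 194 / 2 = 97.0 mm
I = pi * r^4 / 4 = pi * 97.0^4 / 4
= 69530734.7 mm^4

69530734.7 mm^4


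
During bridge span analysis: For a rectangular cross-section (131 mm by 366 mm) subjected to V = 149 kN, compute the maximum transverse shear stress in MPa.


A = b * h = 131 * 366 = 47946 mm^2
V = 149 kN = 149000.0 N
tau_max = 1.5 * V / A = 1.5 * 149000.0 / 47946
= 4.6615 MPa

4.6615 MPa


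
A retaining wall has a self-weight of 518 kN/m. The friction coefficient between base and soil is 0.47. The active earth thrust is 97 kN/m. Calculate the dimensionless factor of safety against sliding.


Resisting force = mu * W = 0.47 * 518 = 243.46 kN/m
FOS = Resisting / Driving = 243.46 / 97
= 2.5099 (dimensionless)

2.5099 (dimensionless)


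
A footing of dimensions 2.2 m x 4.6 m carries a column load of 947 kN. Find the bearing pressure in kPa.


A = 2.2 * 4.6 = 10.12 m^2
q = P / A = 947 / 10.12
= 93.5771 kPa

93.5771 kPa


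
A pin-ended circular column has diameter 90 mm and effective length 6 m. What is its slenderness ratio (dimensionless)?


Radius of gyration r = d / 4 = 90 / 4 = 22.5 mm
L_eff = 6000.0 mm
Slenderness ratio = L / r = 6000.0 / 22.5 = 266.67 (dimensionless)

266.67 (dimensionless)


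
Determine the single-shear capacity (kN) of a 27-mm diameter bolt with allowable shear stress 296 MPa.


A = pi * d^2 / 4 = pi * 27^2 / 4 = 572.5553 mm^2
V = f_v * A / 1000 = 296 * 572.5553 / 1000
= 169.4764 kN

169.4764 kN


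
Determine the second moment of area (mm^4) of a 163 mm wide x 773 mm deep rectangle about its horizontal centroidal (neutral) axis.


I = b * h^3 / 12
= 163 * 773^3 / 12
= 163 * 461889917 / 12
= 6274004705.92 mm^4

6274004705.92 mm^4


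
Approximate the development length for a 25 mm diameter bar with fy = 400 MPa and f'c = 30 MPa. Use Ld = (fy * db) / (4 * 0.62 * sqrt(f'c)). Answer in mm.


Ld = (fy * db) / (4 * 0.62 * sqrt(f'c))
= (400 * 25) / (4 * 0.62 * sqrt(30))
= 10000 / 13.5835
= 736.19 mm

736.19 mm


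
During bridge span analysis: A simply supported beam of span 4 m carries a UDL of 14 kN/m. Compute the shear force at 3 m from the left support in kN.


R_A = w * L / 2 = 14 * 4 / 2 = 28.0 kN
V(x) = R_A - w * x = 28.0 - 14 * 3
= -14.0 kN

-14.0 kN


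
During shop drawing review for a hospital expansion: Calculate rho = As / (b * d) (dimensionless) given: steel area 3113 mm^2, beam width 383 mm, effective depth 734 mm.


rho = As / (b * d)
= 3113 / (383 * 734)
= 3113 / 281122
= 0.011073 (dimensionless)

0.011073 (dimensionless)


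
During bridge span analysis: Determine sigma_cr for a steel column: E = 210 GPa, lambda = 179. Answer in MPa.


sigma_cr = pi^2 * E / lambda^2
= 9.8696 * 210000.0 / 179^2
= 9.8696 * 210000.0 / 32041
= 64.6864 MPa

64.6864 MPa


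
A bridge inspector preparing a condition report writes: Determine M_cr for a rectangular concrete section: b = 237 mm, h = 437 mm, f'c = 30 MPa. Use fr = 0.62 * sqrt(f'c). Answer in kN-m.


fr = 0.62 * sqrt(30) = 0.62 * 5.4772 = 3.3959 MPa
I = 237 * 437^3 / 12 = 1648205696.75 mm^4
y_t = 218.5 mm
M_cr = fr * I / y_t = 3.3959 * 1648205696.75 / 218.5 N-mm
= 25.6161 kN-m

25.6161 kN-m


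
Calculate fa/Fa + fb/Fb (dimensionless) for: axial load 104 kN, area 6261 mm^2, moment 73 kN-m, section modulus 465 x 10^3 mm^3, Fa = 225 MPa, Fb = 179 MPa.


f_a = P / A = 104000.0 / 6261 = 16.6108 MPa
f_b = M / S = 73000000.0 / 465000.0 = 156.9892 MPa
Ratio = f_a / Fa + f_b / Fb
= 16.6108 / 225 + 156.9892 / 179
= 0.9509 (dimensionless)

0.9509 (dimensionless)


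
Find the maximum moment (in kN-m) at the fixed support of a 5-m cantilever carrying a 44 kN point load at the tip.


For a cantilever with a point load at the free end:
M_max = P * L = 44 * 5 = 220 kN-m

220 kN-m


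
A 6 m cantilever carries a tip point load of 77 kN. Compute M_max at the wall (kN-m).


For a cantilever with a point load at the free end:
M_max = P * L = 77 * 6 = 462 kN-m

462 kN-m


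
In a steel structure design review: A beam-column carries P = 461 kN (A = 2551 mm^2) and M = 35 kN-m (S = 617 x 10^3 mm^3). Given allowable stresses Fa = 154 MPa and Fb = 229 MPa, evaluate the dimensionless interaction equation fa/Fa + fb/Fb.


f_a = P / A = 461000.0 / 2551 = 180.7134 MPa
f_b = M / S = 35000000.0 / 617000.0 = 56.7261 MPa
Ratio = f_a / Fa + f_b / Fb
= 180.7134 / 154 + 56.7261 / 229
= 1.4212 (dimensionless)

1.4212 (dimensionless)


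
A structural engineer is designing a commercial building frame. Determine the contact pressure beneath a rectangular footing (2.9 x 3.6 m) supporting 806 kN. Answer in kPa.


A = 2.9 * 3.6 = 10.44 m^2
q = P / A = 806 / 10.44
= 77.2031 kPa

77.2031 kPa


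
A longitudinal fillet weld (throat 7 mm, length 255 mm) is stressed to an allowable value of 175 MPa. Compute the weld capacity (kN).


Strength = throat * length * allowable stress
= 7 * 255 * 175 N
= 312375 N
= 312.38 kN

312.38 kN


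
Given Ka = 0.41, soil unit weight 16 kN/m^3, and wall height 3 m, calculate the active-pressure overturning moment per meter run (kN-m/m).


Pa = 0.5 * Ka * gamma * H^2
= 0.5 * 0.41 * 16 * 3^2
= 29.52 kN/m
Arm = H / 3 = 3 / 3 = 1.0 m
Mo = Pa * arm = Pa * H / 3 = 29.52 * 3 / 3 = 29.52 kN-m/m

29.52 kN-m/m


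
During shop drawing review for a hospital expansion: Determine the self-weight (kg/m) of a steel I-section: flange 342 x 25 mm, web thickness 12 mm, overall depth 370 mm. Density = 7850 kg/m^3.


A_flanges = 2 * 342 * 25 = 17100 mm^2
A_web = (370 - 2 * 25) * 12 = 3840 mm^2
A_total = 17100 + 3840 = 20940 mm^2 = 0.020940 m^2
Weight = rho * A = 7850 * 0.020940 = 164.379 kg/m

164.379 kg/m


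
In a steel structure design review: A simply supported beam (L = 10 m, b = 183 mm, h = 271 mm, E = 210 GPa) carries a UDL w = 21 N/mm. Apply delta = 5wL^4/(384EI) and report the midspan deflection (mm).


I = 183 * 271^3 / 12 = 303513292.75 mm^4
L = 10000.0 mm, w = 21 N/mm, E = 210000.0 MPa
delta = 5 * w * L^4 / (384 * E * I)
= 5 * 21 * 10000.0^4 / (384 * 210000.0 * 303513292.75)
= 42.9004 mm

42.9004 mm


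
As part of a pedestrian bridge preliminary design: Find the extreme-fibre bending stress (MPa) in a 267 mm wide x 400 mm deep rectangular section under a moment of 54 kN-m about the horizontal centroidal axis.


I = b * h^3 / 12 = 267 * 400^3 / 12 = 1424000000.0 mm^4
y = h / 2 = 400 / 2 = 200.0 mm
M = 54 kN-m = 54000000.0 N-mm
sigma = M * y / I = 54000000.0 * 200.0 / 1424000000.0
= 7.58 MPa

7.58 MPa


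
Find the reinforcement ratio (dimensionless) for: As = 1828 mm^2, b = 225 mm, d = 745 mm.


rho = As / (b * d)
= 1828 / (225 * 745)
= 1828 / 167625
= 0.010905 (dimensionless)

0.010905 (dimensionless)


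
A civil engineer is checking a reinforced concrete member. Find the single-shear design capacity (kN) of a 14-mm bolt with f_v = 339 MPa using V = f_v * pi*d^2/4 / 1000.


A = pi * d^2 / 4 = pi * 14^2 / 4 = 153.938 mm^2
V = f_v * A / 1000 = 339 * 153.938 / 1000
= 52.185 kN

52.185 kN


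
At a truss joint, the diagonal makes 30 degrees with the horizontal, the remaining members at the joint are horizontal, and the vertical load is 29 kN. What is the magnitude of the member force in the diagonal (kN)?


At the joint, only the diagonal has a vertical component, so vertical equilibrium gives:
F * sin(30) = 29
F = 29 / sin(30)
= 29 / 0.5
= 58.0 kN

58.0 kN


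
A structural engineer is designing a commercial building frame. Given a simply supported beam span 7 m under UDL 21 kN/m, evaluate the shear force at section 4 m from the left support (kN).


R_A = w * L / 2 = 21 * 7 / 2 = 73.5 kN
V(x) = R_A - w * x = 73.5 - 21 * 4
= -10.5 kN

-10.5 kN


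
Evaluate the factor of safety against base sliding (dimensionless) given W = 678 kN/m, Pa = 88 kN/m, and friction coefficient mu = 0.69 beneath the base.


Resisting force = mu * W = 0.69 * 678 = 467.82 kN/m
FOS = Resisting / Driving = 467.82 / 88
= 5.3161 (dimensionless)

5.3161 (dimensionless)


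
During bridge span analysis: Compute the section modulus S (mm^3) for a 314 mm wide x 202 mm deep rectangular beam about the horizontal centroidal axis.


S = b * h^2 / 6
= 314 * 202^2 / 6
= 314 * 40804 / 6
= 2135409.33 mm^3

2135409.33 mm^3


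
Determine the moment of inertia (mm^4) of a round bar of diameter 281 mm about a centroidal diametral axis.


r = d / 2 = 281 / 2 = 140.5 mm
I = pi * r^4 / 4 = pi * 140.5^4 / 4
= 306051969.3 mm^4

306051969.3 mm^4


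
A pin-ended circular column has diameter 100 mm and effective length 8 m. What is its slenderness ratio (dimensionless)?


Radius of gyration r = d / 4 = 100 / 4 = 25.0 mm
L_eff = 8000.0 mm
Slenderness ratio = L / r = 8000.0 / 25.0 = 320.0 (dimensionless)

320.0 (dimensionless)


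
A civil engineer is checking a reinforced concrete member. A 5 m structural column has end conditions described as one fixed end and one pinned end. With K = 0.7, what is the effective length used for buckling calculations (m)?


L_eff = K * L
= 0.7 * 5
= 3.5 m

3.5 m


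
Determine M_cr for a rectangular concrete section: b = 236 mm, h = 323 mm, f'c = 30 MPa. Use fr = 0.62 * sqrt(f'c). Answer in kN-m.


fr = 0.62 * sqrt(30) = 0.62 * 5.4772 = 3.3959 MPa
I = 236 * 323^3 / 12 = 662732584.33 mm^4
y_t = 161.5 mm
M_cr = fr * I / y_t = 3.3959 * 662732584.33 / 161.5 N-mm
= 13.9354 kN-m

13.9354 kN-m


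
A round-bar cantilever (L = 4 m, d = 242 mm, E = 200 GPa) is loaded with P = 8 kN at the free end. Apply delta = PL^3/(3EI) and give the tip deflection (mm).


I = pi * d^4 / 64 = pi * 242^4 / 64 = 168357071.45 mm^4
L = 4000.0 mm, P = 8000.0 N, E = 200000.0 MPa
delta = P * L^3 / (3 * E * I)
= 8000.0 * 4000.0^3 / (3 * 200000.0 * 168357071.45)
= 5.0686 mm

5.0686 mm


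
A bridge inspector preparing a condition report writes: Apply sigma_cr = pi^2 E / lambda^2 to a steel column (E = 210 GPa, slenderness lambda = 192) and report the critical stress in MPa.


sigma_cr = pi^2 * E / lambda^2
= 9.8696 * 210000.0 / 192^2
= 9.8696 * 210000.0 / 36864
= 56.2233 MPa

56.2233 MPa


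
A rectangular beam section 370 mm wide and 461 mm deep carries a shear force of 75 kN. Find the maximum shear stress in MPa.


A = b * h = 370 * 461 = 170570 mm^2
V = 75 kN = 75000.0 N
tau_max = 1.5 * V / A = 1.5 * 75000.0 / 170570
= 0.6596 MPa

0.6596 MPa


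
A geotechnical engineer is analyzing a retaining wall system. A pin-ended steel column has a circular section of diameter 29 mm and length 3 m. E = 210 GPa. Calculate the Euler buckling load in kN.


I = pi * d^4 / 64 = 34718.57 mm^4
L = 3000.0 mm
P_cr = pi^2 * E * I / L^2
= 9.8696 * 210000.0 * 34718.57 / 3000.0^2
= 7995.37 N = 7.9954 kN

7.9954 kN


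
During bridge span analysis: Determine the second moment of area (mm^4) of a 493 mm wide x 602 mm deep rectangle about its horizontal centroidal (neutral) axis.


I = b * h^3 / 12
= 493 * 602^3 / 12
= 493 * 218167208 / 12
= 8963036128.67 mm^4

8963036128.67 mm^4


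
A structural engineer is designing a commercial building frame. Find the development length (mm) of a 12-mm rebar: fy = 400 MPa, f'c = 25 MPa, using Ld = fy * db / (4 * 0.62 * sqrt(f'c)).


Ld = (fy * db) / (4 * 0.62 * sqrt(f'c))
= (400 * 12) / (4 * 0.62 * sqrt(25))
= 4800 / 12.4
= 387.1 mm

387.1 mm


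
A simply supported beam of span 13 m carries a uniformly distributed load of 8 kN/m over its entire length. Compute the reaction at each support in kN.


Total load = w * L = 8 * 13 = 104 kN
By symmetry, each reaction R = total / 2 = 104 / 2 = 52.0 kN

52.0 kN


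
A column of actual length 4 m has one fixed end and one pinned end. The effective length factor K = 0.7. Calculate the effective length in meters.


L_eff = K * L
= 0.7 * 4
= 2.8 m

2.8 m


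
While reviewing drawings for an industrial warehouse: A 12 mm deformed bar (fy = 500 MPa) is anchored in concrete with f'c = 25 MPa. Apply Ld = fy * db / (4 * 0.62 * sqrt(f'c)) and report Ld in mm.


Ld = (fy * db) / (4 * 0.62 * sqrt(f'c))
= (500 * 12) / (4 * 0.62 * sqrt(25))
= 6000 / 12.4
= 483.87 mm

483.87 mm


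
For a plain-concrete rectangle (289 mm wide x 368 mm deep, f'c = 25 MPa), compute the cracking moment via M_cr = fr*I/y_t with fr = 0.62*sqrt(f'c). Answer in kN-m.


fr = 0.62 * sqrt(25) = 0.62 * 5.0 = 3.1 MPa
I = 289 * 368^3 / 12 = 1200217770.67 mm^4
y_t = 184.0 mm
M_cr = fr * I / y_t = 3.1 * 1200217770.67 / 184.0 N-mm
= 20.2211 kN-m

20.2211 kN-m


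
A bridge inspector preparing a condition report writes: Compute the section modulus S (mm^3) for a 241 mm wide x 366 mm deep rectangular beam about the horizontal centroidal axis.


S = b * h^2 / 6
= 241 * 366^2 / 6
= 241 * 133956 / 6
= 5380566.0 mm^3

5380566.0 mm^3


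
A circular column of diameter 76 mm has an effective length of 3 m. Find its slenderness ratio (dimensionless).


Radius of gyration r = d / 4 = 76 / 4 = 19.0 mm
L_eff = 3000.0 mm
Slenderness ratio = L / r = 3000.0 / 19.0 = 157.89 (dimensionless)

157.89 (dimensionless)


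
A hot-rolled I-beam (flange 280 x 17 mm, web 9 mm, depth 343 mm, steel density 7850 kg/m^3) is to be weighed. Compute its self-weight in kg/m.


A_flanges = 2 * 280 * 17 = 9520 mm^2
A_web = (343 - 2 * 17) * 9 = 2781 mm^2
A_total = 9520 + 2781 = 12301 mm^2 = 0.012301 m^2
Weight = rho * A = 7850 * 0.012301 = 96.5628 kg/m

96.5628 kg/m


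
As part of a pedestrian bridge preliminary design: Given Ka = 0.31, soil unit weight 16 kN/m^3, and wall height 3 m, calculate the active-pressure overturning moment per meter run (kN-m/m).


Pa = 0.5 * Ka * gamma * H^2
= 0.5 * 0.31 * 16 * 3^2
= 22.32 kN/m
Arm = H / 3 = 3 / 3 = 1.0 m
Mo = Pa * arm = Pa * H / 3 = 22.32 * 3 / 3 = 22.32 kN-m/m

22.32 kN-m/m


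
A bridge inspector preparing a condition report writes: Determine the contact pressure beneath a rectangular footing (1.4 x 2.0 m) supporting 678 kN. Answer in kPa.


A = 1.4 * 2.0 = 2.8 m^2
q = P / A = 678 / 2.8
= 242.1429 kPa

242.1429 kPa


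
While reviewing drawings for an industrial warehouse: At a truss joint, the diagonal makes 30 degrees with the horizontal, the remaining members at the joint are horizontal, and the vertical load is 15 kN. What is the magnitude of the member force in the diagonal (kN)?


At the joint, only the diagonal has a vertical component, so vertical equilibrium gives:
F * sin(30) = 15
F = 15 / sin(30)
= 15 / 0.5
= 30.0 kN

30.0 kN


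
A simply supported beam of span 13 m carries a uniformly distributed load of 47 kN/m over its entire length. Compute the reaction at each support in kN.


Total load = w * L = 47 * 13 = 611 kN
By symmetry, each reaction R = total / 2 = 611 / 2 = 305.5 kN

305.5 kN


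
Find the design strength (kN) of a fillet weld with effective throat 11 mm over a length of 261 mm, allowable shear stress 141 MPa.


Strength = throat * length * allowable stress
= 11 * 261 * 141 N
= 404811 N
= 404.81 kN

404.81 kN


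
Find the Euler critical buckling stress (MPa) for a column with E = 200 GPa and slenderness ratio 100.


sigma_cr = pi^2 * E / lambda^2
= 9.8696 * 200000.0 / 100^2
= 9.8696 * 200000.0 / 10000
= 197.3921 MPa

197.3921 MPa


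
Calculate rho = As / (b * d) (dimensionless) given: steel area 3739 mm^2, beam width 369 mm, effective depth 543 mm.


rho = As / (b * d)
= 3739 / (369 * 543)
= 3739 / 200367
= 0.018661 (dimensionless)

0.018661 (dimensionless)


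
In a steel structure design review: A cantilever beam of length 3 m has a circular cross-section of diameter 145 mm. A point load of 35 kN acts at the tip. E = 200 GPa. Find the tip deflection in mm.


I = pi * d^4 / 64 = pi * 145^4 / 64 = 21699109.31 mm^4
L = 3000.0 mm, P = 35000.0 N, E = 200000.0 MPa
delta = P * L^3 / (3 * E * I)
= 35000.0 * 3000.0^3 / (3 * 200000.0 * 21699109.31)
= 72.5836 mm

72.5836 mm


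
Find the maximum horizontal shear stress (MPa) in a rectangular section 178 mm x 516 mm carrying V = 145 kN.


A = b * h = 178 * 516 = 91848 mm^2
V = 145 kN = 145000.0 N
tau_max = 1.5 * V / A = 1.5 * 145000.0 / 91848
= 2.368 MPa

2.368 MPa


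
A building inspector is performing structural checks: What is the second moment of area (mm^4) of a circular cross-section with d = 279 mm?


r = d / 2 = 279 / 2 = 139.5 mm
I = pi * r^4 / 4 = pi * 139.5^4 / 4
= 297431329.11 mm^4

297431329.11 mm^4


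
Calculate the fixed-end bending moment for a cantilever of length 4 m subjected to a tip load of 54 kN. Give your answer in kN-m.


For a cantilever with a point load at the free end:
M_max = P * L = 54 * 4 = 216 kN-m

216 kN-m


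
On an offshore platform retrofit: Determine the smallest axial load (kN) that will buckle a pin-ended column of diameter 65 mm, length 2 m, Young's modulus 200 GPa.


I = pi * d^4 / 64 = 876240.51 mm^4
L = 2000.0 mm
P_cr = pi^2 * E * I / L^2
= 9.8696 * 200000.0 * 876240.51 / 2000.0^2
= 432407.36 N = 432.4074 kN

432.4074 kN


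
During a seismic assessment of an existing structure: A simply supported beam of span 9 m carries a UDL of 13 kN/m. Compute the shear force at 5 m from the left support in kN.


R_A = w * L / 2 = 13 * 9 / 2 = 58.5 kN
V(x) = R_A - w * x = 58.5 - 13 * 5
= -6.5 kN

-6.5 kN


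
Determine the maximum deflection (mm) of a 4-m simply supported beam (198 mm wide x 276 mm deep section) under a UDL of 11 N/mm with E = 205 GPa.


I = 198 * 276^3 / 12 = 346905504.0 mm^4
L = 4000.0 mm, w = 11 N/mm, E = 205000.0 MPa
delta = 5 * w * L^4 / (384 * E * I)
= 5 * 11 * 4000.0^4 / (384 * 205000.0 * 346905504.0)
= 0.5156 mm

0.5156 mm


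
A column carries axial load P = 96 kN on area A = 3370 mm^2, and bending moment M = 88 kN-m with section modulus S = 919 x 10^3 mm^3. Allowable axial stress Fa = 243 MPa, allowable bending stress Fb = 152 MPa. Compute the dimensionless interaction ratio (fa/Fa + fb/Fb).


f_a = P / A = 96000.0 / 3370 = 28.4866 MPa
f_b = M / S = 88000000.0 / 919000.0 = 95.7563 MPa
Ratio = f_a / Fa + f_b / Fb
= 28.4866 / 243 + 95.7563 / 152
= 0.7472 (dimensionless)

0.7472 (dimensionless)


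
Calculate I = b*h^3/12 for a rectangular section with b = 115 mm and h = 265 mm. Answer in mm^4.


I = b * h^3 / 12
= 115 * 265^3 / 12
= 115 * 18609625 / 12
= 178342239.58 mm^4

178342239.58 mm^4


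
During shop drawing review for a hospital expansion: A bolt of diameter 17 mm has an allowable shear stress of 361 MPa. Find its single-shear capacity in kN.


A = pi * d^2 / 4 = pi * 17^2 / 4 = 226.9801 mm^2
V = f_v * A / 1000 = 361 * 226.9801 / 1000
= 81.9398 kN

81.9398 kN


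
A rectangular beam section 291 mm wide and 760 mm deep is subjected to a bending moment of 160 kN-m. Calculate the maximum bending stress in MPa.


I = b * h^3 / 12 = 291 * 760^3 / 12 = 10645168000.0 mm^4
y = h / 2 = 760 / 2 = 380.0 mm
M = 160 kN-m = 160000000.0 N-mm
sigma = M * y / I = 160000000.0 * 380.0 / 10645168000.0
= 5.71 MPa

5.71 MPa


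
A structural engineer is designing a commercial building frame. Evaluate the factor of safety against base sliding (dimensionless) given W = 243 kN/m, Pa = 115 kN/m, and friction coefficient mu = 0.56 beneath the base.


Resisting force = mu * W = 0.56 * 243 = 136.08 kN/m
FOS = Resisting / Driving = 136.08 / 115
= 1.1833 (dimensionless)

1.1833 (dimensionless)


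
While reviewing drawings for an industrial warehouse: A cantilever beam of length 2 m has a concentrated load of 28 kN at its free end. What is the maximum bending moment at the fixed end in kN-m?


For a cantilever with a point load at the free end:
M_max = P * L = 28 * 2 = 56 kN-m

56 kN-m


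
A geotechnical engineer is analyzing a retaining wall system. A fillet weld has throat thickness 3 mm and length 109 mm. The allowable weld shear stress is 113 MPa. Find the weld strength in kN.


Strength = throat * length * allowable stress
= 3 * 109 * 113 N
= 36951 N
= 36.95 kN

36.95 kN


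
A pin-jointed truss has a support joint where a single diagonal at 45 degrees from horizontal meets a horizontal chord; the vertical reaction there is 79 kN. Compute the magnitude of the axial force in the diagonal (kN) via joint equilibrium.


At the joint, only the diagonal has a vertical component, so vertical equilibrium gives:
F * sin(45) = 79
F = 79 / sin(45)
= 79 / 0.707107
= 111.72 kN

111.72 kN


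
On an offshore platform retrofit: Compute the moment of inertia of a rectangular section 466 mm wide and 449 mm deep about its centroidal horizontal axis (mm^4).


I = b * h^3 / 12
= 466 * 449^3 / 12
= 466 * 90518849 / 12
= 3515148636.17 mm^4

3515148636.17 mm^4


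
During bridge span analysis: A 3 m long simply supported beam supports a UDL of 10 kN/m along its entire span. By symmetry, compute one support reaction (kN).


Total load = w * L = 10 * 3 = 30 kN
By symmetry, each reaction R = total / 2 = 30 / 2 = 15.0 kN

15.0 kN


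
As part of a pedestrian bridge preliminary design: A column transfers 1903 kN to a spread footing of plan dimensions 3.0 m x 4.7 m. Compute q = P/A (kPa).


A = 3.0 * 4.7 = 14.1 m^2
q = P / A = 1903 / 14.1
= 134.9645 kPa

134.9645 kPa


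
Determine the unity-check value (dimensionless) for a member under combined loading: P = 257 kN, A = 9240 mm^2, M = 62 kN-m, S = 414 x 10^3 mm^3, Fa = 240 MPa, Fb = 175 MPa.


f_a = P / A = 257000.0 / 9240 = 27.8139 MPa
f_b = M / S = 62000000.0 / 414000.0 = 149.7585 MPa
Ratio = f_a / Fa + f_b / Fb
= 27.8139 / 240 + 149.7585 / 175
= 0.9717 (dimensionless)

0.9717 (dimensionless)


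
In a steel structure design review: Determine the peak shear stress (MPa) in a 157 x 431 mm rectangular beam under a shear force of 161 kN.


A = b * h = 157 * 431 = 67667 mm^2
V = 161 kN = 161000.0 N
tau_max = 1.5 * V / A = 1.5 * 161000.0 / 67667
= 3.5689 MPa

3.5689 MPa


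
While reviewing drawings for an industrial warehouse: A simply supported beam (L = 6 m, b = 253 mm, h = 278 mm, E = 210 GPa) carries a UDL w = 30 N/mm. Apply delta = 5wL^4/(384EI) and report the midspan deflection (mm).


I = 253 * 278^3 / 12 = 452974404.67 mm^4
L = 6000.0 mm, w = 30 N/mm, E = 210000.0 MPa
delta = 5 * w * L^4 / (384 * E * I)
= 5 * 30 * 6000.0^4 / (384 * 210000.0 * 452974404.67)
= 5.322 mm

5.322 mm


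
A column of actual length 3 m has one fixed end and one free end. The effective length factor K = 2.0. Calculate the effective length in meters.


L_eff = K * L
= 2.0 * 3
= 6.0 m

6.0 m


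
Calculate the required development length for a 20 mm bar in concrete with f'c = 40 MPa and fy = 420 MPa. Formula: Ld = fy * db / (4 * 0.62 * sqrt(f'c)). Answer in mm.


Ld = (fy * db) / (4 * 0.62 * sqrt(f'c))
= (420 * 20) / (4 * 0.62 * sqrt(40))
= 8400 / 15.6849
= 535.55 mm

535.55 mm


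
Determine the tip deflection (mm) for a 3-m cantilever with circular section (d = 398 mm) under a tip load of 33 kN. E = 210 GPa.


I = pi * d^4 / 64 = pi * 398^4 / 64 = 1231692188.23 mm^4
L = 3000.0 mm, P = 33000.0 N, E = 210000.0 MPa
delta = P * L^3 / (3 * E * I)
= 33000.0 * 3000.0^3 / (3 * 210000.0 * 1231692188.23)
= 1.1482 mm

1.1482 mm


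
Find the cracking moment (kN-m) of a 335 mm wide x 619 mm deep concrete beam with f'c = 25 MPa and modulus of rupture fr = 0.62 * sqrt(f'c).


fr = 0.62 * sqrt(25) = 0.62 * 5.0 = 3.1 MPa
I = 335 * 619^3 / 12 = 6621181730.42 mm^4
y_t = 309.5 mm
M_cr = fr * I / y_t = 3.1 * 6621181730.42 / 309.5 N-mm
= 66.3188 kN-m

66.3188 kN-m


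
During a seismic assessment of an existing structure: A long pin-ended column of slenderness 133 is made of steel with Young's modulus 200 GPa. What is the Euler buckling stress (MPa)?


sigma_cr = pi^2 * E / lambda^2
= 9.8696 * 200000.0 / 133^2
= 9.8696 * 200000.0 / 17689
= 111.5903 MPa

111.5903 MPa


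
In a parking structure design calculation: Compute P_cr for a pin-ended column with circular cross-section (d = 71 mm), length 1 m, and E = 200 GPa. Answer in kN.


I = pi * d^4 / 64 = 1247392.97 mm^4
L = 1000.0 mm
P_cr = pi^2 * E * I / L^2
= 9.8696 * 200000.0 * 1247392.97 / 1000.0^2
= 2462255.04 N = 2462.255 kN

2462.255 kN


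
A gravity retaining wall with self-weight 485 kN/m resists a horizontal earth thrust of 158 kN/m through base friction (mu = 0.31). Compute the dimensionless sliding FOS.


Resisting force = mu * W = 0.31 * 485 = 150.35 kN/m
FOS = Resisting / Driving = 150.35 / 158
= 0.9516 (dimensionless)

0.9516 (dimensionless)


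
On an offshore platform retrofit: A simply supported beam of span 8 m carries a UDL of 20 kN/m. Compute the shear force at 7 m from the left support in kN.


R_A = w * L / 2 = 20 * 8 / 2 = 80.0 kN
V(x) = R_A - w * x = 80.0 - 20 * 7
= -60.0 kN

-60.0 kN


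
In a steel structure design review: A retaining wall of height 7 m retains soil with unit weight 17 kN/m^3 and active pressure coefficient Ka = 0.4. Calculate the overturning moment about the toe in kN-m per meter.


Pa = 0.5 * Ka * gamma * H^2
= 0.5 * 0.4 * 17 * 7^2
= 166.6 kN/m
Arm = H / 3 = 7 / 3 = 2.3333 m
Mo = Pa * arm = Pa * H / 3 = 166.6 * 7 / 3 = 388.7333 kN-m/m

388.7333 kN-m/m


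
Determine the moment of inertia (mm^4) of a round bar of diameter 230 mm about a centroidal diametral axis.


r = d / 2 = 230 / 2 = 115.0 mm
I = pi * r^4 / 4 = pi * 115.0^4 / 4
= 137366629.65 mm^4

137366629.65 mm^4


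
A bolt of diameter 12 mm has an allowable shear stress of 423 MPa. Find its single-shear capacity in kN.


A = pi * d^2 / 4 = pi * 12^2 / 4 = 113.0973 mm^2
V = f_v * A / 1000 = 423 * 113.0973 / 1000
= 47.8402 kN

47.8402 kN


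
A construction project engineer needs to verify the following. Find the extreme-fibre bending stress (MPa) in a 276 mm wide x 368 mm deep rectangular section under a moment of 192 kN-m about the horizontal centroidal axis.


I = b * h^3 / 12 = 276 * 368^3 / 12 = 1146228736.0 mm^4
y = h / 2 = 368 / 2 = 184.0 mm
M = 192 kN-m = 192000000.0 N-mm
sigma = M * y / I = 192000000.0 * 184.0 / 1146228736.0
= 30.82 MPa

30.82 MPa


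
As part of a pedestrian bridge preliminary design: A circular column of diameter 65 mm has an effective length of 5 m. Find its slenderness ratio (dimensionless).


Radius of gyration r = d / 4 = 65 / 4 = 16.25 mm
L_eff = 5000.0 mm
Slenderness ratio = L / r = 5000.0 / 16.25 = 307.69 (dimensionless)

307.69 (dimensionless)


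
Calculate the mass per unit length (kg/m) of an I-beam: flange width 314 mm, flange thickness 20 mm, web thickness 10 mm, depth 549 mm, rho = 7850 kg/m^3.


A_flanges = 2 * 314 * 20 = 12560 mm^2
A_web = (549 - 2 * 20) * 10 = 5090 mm^2
A_total = 12560 + 5090 = 17650 mm^2 = 0.017650 m^2
Weight = rho * A = 7850 * 0.017650 = 138.5525 kg/m

138.5525 kg/m


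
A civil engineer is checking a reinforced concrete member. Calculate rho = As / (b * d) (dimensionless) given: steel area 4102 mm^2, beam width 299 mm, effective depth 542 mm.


rho = As / (b * d)
= 4102 / (299 * 542)
= 4102 / 162058
= 0.025312 (dimensionless)

0.025312 (dimensionless)


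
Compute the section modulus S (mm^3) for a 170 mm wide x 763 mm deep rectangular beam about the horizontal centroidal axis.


S = b * h^2 / 6
= 170 * 763^2 / 6
= 170 * 582169 / 6
= 16494788.33 mm^3

16494788.33 mm^3


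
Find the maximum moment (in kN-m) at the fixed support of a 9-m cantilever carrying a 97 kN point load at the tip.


For a cantilever with a point load at the free end:
M_max = P * L = 97 * 9 = 873 kN-m

873 kN-m


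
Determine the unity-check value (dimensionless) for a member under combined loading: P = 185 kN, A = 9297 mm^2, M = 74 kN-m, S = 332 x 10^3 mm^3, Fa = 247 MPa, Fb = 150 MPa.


f_a = P / A = 185000.0 / 9297 = 19.8989 MPa
f_b = M / S = 74000000.0 / 332000.0 = 222.8916 MPa
Ratio = f_a / Fa + f_b / Fb
= 19.8989 / 247 + 222.8916 / 150
= 1.5665 (dimensionless)

1.5665 (dimensionless)


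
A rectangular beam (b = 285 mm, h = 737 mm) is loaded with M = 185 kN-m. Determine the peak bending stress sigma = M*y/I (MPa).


I = b * h^3 / 12 = 285 * 737^3 / 12 = 9507494383.75 mm^4
y = h / 2 = 737 / 2 = 368.5 mm
M = 185 kN-m = 185000000.0 N-mm
sigma = M * y / I = 185000000.0 * 368.5 / 9507494383.75
= 7.17 MPa

7.17 MPa


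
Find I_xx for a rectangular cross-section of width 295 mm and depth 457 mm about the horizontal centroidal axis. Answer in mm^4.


I = b * h^3 / 12
= 295 * 457^3 / 12
= 295 * 95443993 / 12
= 2346331494.58 mm^4

2346331494.58 mm^4


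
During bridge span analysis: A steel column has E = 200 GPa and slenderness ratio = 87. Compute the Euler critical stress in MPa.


sigma_cr = pi^2 * E / lambda^2
= 9.8696 * 200000.0 / 87^2
= 9.8696 * 200000.0 / 7569
= 260.7902 MPa

260.7902 MPa


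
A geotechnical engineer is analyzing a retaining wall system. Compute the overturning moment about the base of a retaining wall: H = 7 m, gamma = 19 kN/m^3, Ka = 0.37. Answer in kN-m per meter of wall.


Pa = 0.5 * Ka * gamma * H^2
= 0.5 * 0.37 * 19 * 7^2
= 172.235 kN/m
Arm = H / 3 = 7 / 3 = 2.3333 m
Mo = Pa * arm = Pa * H / 3 = 172.235 * 7 / 3 = 401.8817 kN-m/m

401.8817 kN-m/m


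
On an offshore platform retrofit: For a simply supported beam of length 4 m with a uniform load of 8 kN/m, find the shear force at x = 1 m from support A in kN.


R_A = w * L / 2 = 8 * 4 / 2 = 16.0 kN
V(x) = R_A - w * x = 16.0 - 8 * 1
= 8.0 kN

8.0 kN


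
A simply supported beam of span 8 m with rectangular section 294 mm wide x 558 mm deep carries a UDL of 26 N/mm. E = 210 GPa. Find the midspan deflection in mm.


I = 294 * 558^3 / 12 = 4256657244.0 mm^4
L = 8000.0 mm, w = 26 N/mm, E = 210000.0 MPa
delta = 5 * w * L^4 / (384 * E * I)
= 5 * 26 * 8000.0^4 / (384 * 210000.0 * 4256657244.0)
= 1.5513 mm

1.5513 mm


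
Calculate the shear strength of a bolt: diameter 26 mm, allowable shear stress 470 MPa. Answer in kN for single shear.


A = pi * d^2 / 4 = pi * 26^2 / 4 = 530.9292 mm^2
V = f_v * A / 1000 = 470 * 530.9292 / 1000
= 249.5367 kN

249.5367 kN


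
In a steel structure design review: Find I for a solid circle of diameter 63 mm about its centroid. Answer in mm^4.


r = d / 2 = 63 / 2 = 31.5 mm
I = pi * r^4 / 4 = pi * 31.5^4 / 4
= 773271.66 mm^4

773271.66 mm^4


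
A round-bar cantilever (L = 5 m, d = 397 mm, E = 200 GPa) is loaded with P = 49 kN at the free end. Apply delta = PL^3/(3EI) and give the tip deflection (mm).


I = pi * d^4 / 64 = pi * 397^4 / 64 = 1219359948.0 mm^4
L = 5000.0 mm, P = 49000.0 N, E = 200000.0 MPa
delta = P * L^3 / (3 * E * I)
= 49000.0 * 5000.0^3 / (3 * 200000.0 * 1219359948.0)
= 8.3719 mm

8.3719 mm


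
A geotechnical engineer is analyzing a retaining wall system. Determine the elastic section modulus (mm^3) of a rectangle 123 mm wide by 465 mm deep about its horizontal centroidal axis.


S = b * h^2 / 6
= 123 * 465^2 / 6
= 123 * 216225 / 6
= 4432612.5 mm^3

4432612.5 mm^3


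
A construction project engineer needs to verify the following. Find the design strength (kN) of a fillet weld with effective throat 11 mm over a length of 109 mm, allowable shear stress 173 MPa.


Strength = throat * length * allowable stress
= 11 * 109 * 173 N
= 207427 N
= 207.43 kN

207.43 kN


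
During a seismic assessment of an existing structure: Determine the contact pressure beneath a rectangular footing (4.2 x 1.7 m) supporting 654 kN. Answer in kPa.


A = 4.2 * 1.7 = 7.14 m^2
q = P / A = 654 / 7.14
= 91.5966 kPa

91.5966 kPa


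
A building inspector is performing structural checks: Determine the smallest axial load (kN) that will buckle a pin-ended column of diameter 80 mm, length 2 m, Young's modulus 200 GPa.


I = pi * d^4 / 64 = 2010619.3 mm^4
L = 2000.0 mm
P_cr = pi^2 * E * I / L^2
= 9.8696 * 200000.0 * 2010619.3 / 2000.0^2
= 992200.85 N = 992.2009 kN

992.2009 kN


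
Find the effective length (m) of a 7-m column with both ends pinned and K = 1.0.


L_eff = K * L
= 1.0 * 7
= 7.0 m

7.0 m


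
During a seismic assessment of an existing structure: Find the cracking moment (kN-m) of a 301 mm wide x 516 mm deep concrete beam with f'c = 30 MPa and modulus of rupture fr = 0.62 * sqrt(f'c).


fr = 0.62 * sqrt(30) = 0.62 * 5.4772 = 3.3959 MPa
I = 301 * 516^3 / 12 = 3446151408.0 mm^4
y_t = 258.0 mm
M_cr = fr * I / y_t = 3.3959 * 3446151408.0 / 258.0 N-mm
= 45.3594 kN-m

45.3594 kN-m


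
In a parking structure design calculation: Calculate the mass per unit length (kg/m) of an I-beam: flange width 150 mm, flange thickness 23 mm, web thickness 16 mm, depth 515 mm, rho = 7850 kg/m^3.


A_flanges = 2 * 150 * 23 = 6900 mm^2
A_web = (515 - 2 * 23) * 16 = 7504 mm^2
A_total = 6900 + 7504 = 14404 mm^2 = 0.014404 m^2
Weight = rho * A = 7850 * 0.014404 = 113.0714 kg/m

113.0714 kg/m


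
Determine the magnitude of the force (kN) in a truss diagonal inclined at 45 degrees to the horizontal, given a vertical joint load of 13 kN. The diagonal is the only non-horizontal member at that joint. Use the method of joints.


At the joint, only the diagonal has a vertical component, so vertical equilibrium gives:
F * sin(45) = 13
F = 13 / sin(45)
= 13 / 0.707107
= 18.38 kN

18.38 kN


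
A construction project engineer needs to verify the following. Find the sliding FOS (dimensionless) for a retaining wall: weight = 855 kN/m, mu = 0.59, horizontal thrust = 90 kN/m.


Resisting force = mu * W = 0.59 * 855 = 504.45 kN/m
FOS = Resisting / Driving = 504.45 / 90
= 5.605 (dimensionless)

5.605 (dimensionless)


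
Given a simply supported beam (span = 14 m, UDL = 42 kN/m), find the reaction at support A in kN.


Total load = w * L = 42 * 14 = 588 kN
By symmetry, each reaction R = total / 2 = 588 / 2 = 294.0 kN

294.0 kN


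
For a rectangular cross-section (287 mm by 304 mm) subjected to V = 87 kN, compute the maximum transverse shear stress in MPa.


A = b * h = 287 * 304 = 87248 mm^2
V = 87 kN = 87000.0 N
tau_max = 1.5 * V / A = 1.5 * 87000.0 / 87248
= 1.4957 MPa

1.4957 MPa


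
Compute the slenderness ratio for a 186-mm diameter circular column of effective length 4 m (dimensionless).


Radius of gyration r = d / 4 = 186 / 4 = 46.5 mm
L_eff = 4000.0 mm
Slenderness ratio = L / r = 4000.0 / 46.5 = 86.02 (dimensionless)

86.02 (dimensionless)


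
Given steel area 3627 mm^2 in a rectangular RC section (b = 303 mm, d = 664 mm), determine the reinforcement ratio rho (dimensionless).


rho = As / (b * d)
= 3627 / (303 * 664)
= 3627 / 201192
= 0.018028 (dimensionless)

0.018028 (dimensionless)


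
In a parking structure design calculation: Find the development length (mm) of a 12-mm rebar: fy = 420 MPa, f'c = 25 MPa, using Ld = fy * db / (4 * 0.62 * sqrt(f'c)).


Ld = (fy * db) / (4 * 0.62 * sqrt(f'c))
= (420 * 12) / (4 * 0.62 * sqrt(25))
= 5040 / 12.4
= 406.45 mm

406.45 mm


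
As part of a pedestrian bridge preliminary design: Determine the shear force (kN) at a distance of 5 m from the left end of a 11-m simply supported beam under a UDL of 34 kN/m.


R_A = w * L / 2 = 34 * 11 / 2 = 187.0 kN
V(x) = R_A - w * x = 187.0 - 34 * 5
= 17.0 kN

17.0 kN


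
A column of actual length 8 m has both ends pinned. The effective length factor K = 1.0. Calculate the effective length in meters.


L_eff = K * L
= 1.0 * 8
= 8.0 m

8.0 m


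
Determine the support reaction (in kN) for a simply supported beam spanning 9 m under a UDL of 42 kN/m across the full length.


Total load = w * L = 42 * 9 = 378 kN
By symmetry, each reaction R = total / 2 = 378 / 2 = 189.0 kN

189.0 kN


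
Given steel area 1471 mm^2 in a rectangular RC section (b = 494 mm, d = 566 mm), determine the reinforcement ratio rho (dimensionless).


rho = As / (b * d)
= 1471 / (494 * 566)
= 1471 / 279604
= 0.005261 (dimensionless)

0.005261 (dimensionless)


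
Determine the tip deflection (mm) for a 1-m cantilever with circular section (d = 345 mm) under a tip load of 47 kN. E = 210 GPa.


I = pi * d^4 / 64 = pi * 345^4 / 64 = 695418562.61 mm^4
L = 1000.0 mm, P = 47000.0 N, E = 210000.0 MPa
delta = P * L^3 / (3 * E * I)
= 47000.0 * 1000.0^3 / (3 * 210000.0 * 695418562.61)
= 0.1073 mm

0.1073 mm


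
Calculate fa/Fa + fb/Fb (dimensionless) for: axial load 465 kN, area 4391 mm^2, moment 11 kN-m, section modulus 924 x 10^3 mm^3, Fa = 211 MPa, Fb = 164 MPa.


f_a = P / A = 465000.0 / 4391 = 105.8984 MPa
f_b = M / S = 11000000.0 / 924000.0 = 11.9048 MPa
Ratio = f_a / Fa + f_b / Fb
= 105.8984 / 211 + 11.9048 / 164
= 0.5745 (dimensionless)

0.5745 (dimensionless)


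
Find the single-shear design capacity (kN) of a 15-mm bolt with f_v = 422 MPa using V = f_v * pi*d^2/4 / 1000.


A = pi * d^2 / 4 = pi * 15^2 / 4 = 176.7146 mm^2
V = f_v * A / 1000 = 422 * 176.7146 / 1000
= 74.5736 kN

74.5736 kN


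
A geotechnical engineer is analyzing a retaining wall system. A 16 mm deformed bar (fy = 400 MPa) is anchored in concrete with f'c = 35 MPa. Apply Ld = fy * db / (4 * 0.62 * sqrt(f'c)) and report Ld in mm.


Ld = (fy * db) / (4 * 0.62 * sqrt(f'c))
= (400 * 16) / (4 * 0.62 * sqrt(35))
= 6400 / 14.6719
= 436.21 mm

436.21 mm


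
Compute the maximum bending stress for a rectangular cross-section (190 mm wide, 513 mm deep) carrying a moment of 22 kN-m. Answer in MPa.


I = b * h^3 / 12 = 190 * 513^3 / 12 = 2137590202.5 mm^4
y = h / 2 = 513 / 2 = 256.5 mm
M = 22 kN-m = 22000000.0 N-mm
sigma = M * y / I = 22000000.0 * 256.5 / 2137590202.5
= 2.64 MPa

2.64 MPa


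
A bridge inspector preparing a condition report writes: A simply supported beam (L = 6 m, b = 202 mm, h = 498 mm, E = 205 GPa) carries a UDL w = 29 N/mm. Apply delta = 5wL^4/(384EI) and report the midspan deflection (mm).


I = 202 * 498^3 / 12 = 2079017532.0 mm^4
L = 6000.0 mm, w = 29 N/mm, E = 205000.0 MPa
delta = 5 * w * L^4 / (384 * E * I)
= 5 * 29 * 6000.0^4 / (384 * 205000.0 * 2079017532.0)
= 1.1482 mm

1.1482 mm
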